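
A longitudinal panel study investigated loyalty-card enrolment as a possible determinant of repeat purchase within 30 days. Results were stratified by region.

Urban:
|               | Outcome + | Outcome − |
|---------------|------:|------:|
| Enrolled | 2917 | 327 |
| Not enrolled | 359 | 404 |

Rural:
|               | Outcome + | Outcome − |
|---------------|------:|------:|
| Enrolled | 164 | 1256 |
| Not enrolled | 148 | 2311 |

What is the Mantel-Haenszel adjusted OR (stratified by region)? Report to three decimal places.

5.074

OR_MH = Σ(aᵢdᵢ/nᵢ) / Σ(bᵢcᵢ/nᵢ), where nᵢ is the stratum total.
Stratum 1 (Urban): n = 4007; a·d/n = 2917·404/4007 = 294.1023; b·c/n = 327·359/4007 = 29.2970
Stratum 2 (Rural): n = 3879; a·d/n = 164·2311/3879 = 97.7066; b·c/n = 1256·148/3879 = 47.9216
OR_MH = (294.1023 + 97.7066) / (29.2970 + 47.9216) = 391.8089 / 77.2186 = 5.07402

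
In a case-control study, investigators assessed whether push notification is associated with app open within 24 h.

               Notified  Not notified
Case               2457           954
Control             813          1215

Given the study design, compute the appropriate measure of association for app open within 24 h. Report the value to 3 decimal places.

Reading the table with exposure as columns: a = 2457 (Notified, case), b = 813 (Notified, non-case), c = 954 (Not notified, case), d = 1215.
This is a case-control study: participants were sampled on outcome status, so risks in the source population cannot be estimated directly — relative risk is not valid here. The odds ratio is the appropriate measure.
OR = (a·d)/(b·c) = (2457 × 1215) / (813 × 954) = 2985255 / 775602 = 3.84895

3.849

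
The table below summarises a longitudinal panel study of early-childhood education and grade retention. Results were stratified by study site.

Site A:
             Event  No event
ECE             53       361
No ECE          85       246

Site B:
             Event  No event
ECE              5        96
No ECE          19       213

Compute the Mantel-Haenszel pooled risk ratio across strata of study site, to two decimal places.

RR_MH = Σ(aᵢ·n₀ᵢ/nᵢ) / Σ(cᵢ·n₁ᵢ/nᵢ), with n₁ᵢ = aᵢ+bᵢ (exposed), n₀ᵢ = cᵢ+dᵢ (unexposed), nᵢ = n₁ᵢ+n₀ᵢ.
Stratum 1 (Site A): n₁ = 414, n₀ = 331, n = 745; a·n₀/n = 53·331/745 = 23.5477; c·n₁/n = 85·414/745 = 47.2349
Stratum 2 (Site B): n₁ = 101, n₀ = 232, n = 333; a·n₀/n = 5·232/333 = 3.4835; c·n₁/n = 19·101/333 = 5.7628
RR_MH = (23.5477 + 3.4835) / (47.2349 + 5.7628) = 27.0311 / 52.9977 = 0.51004

0.51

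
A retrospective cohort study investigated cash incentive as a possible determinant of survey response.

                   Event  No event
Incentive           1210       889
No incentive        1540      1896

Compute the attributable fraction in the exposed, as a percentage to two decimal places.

Cells: a = 1210, b = 889, c = 1540, d = 1896.
Risk in exposed = 1210/2099 = 0.57646; risk in unexposed = 1540/3436 = 0.44820.
RR = 0.57646/0.44820 = 1.28619
AR% = (RR − 1)/RR × 100 = (1.28619 − 1)/1.28619 × 100 = 22.2510%

22.25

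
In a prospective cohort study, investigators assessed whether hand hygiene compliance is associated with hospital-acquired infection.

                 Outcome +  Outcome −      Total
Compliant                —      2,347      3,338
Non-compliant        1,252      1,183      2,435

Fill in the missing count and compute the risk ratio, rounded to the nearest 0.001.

The missing cell is in the exposed row: 3338 − 2347 = 991.
So a = 991, b = 2347, c = 1252, d = 1183.
RR = [a/(a+b)] / [c/(c+d)] = (991/3338) / (1252/2435) = 0.29688/0.51417 = 0.57741

0.577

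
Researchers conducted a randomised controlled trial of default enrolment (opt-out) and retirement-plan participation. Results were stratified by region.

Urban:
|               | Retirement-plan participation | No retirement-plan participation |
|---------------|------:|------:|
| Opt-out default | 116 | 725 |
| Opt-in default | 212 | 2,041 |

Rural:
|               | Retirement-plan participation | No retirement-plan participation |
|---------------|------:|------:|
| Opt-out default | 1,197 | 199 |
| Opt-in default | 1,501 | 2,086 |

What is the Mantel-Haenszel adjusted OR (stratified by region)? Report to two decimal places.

5.27

OR_MH = Σ(aᵢdᵢ/nᵢ) / Σ(bᵢcᵢ/nᵢ), where nᵢ is the stratum total.
Stratum 1 (Urban): n = 3094; a·d/n = 116·2041/3094 = 76.5210; b·c/n = 725·212/3094 = 49.6768
Stratum 2 (Rural): n = 4983; a·d/n = 1197·2086/4983 = 501.0921; b·c/n = 199·1501/4983 = 59.9436
OR_MH = (76.5210 + 501.0921) / (49.6768 + 59.9436) = 577.6131 / 109.6204 = 5.26921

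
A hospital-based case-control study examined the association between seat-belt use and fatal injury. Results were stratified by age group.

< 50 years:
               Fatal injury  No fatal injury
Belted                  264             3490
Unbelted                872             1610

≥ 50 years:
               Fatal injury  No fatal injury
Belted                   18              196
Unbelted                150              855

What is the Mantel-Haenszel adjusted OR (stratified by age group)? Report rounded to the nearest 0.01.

OR_MH = Σ(aᵢdᵢ/nᵢ) / Σ(bᵢcᵢ/nᵢ), where nᵢ is the stratum total.
Stratum 1 (< 50 years): n = 6236; a·d/n = 264·1610/6236 = 68.1591; b·c/n = 3490·872/6236 = 488.0180
Stratum 2 (≥ 50 years): n = 1219; a·d/n = 18·855/1219 = 12.6251; b·c/n = 196·150/1219 = 24.1181
OR_MH = (68.1591 + 12.6251) / (488.0180 + 24.1181) = 80.7842 / 512.1361 = 0.15774

0.16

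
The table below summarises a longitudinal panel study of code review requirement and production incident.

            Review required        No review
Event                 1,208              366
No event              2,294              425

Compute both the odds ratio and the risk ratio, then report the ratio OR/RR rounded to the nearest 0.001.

Reading the table with exposure as columns: a = 1208 (Review required, case), b = 2294 (Review required, non-case), c = 366 (No review, case), d = 425.
OR = (1208·425)/(2294·366) = 513400/839604 = 0.61148
Risk in exposed = 1208/3502 = 0.34495; risk in unexposed = 366/791 = 0.46271; RR = 0.74550
OR/RR = 0.61148 / 0.74550 = 0.82023
The outcome is not rare, so the OR lies further from 1 than the RR.

0.820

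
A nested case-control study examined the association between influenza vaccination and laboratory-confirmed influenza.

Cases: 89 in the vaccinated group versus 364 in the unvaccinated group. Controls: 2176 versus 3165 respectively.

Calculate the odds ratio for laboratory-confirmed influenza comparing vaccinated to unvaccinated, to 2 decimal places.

From the description: a = 89, b = 2176, c = 364, d = 3165.
OR = (a·d)/(b·c) = (89 × 3165) / (2176 × 364) = 281685 / 792064 = 0.35563
Exposure is associated with lower odds of laboratory-confirmed influenza (OR = 0.36 < 1).

0.36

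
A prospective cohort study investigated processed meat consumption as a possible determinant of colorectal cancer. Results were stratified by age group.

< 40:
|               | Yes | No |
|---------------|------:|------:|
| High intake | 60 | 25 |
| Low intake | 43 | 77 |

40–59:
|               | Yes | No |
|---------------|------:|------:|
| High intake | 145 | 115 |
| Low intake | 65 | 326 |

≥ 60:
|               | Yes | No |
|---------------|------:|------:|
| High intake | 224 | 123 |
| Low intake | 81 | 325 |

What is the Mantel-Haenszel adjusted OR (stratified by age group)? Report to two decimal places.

6.40

OR_MH = Σ(aᵢdᵢ/nᵢ) / Σ(bᵢcᵢ/nᵢ), where nᵢ is the stratum total.
Stratum 1 (< 40): n = 205; a·d/n = 60·77/205 = 22.5366; b·c/n = 25·43/205 = 5.2439
Stratum 2 (40–59): n = 651; a·d/n = 145·326/651 = 72.6114; b·c/n = 115·65/651 = 11.4823
Stratum 3 (≥ 60): n = 753; a·d/n = 224·325/753 = 96.6799; b·c/n = 123·81/753 = 13.2311
OR_MH = (22.5366 + 72.6114 + 96.6799) / (5.2439 + 11.4823 + 13.2311) = 191.8279 / 29.9573 = 6.40337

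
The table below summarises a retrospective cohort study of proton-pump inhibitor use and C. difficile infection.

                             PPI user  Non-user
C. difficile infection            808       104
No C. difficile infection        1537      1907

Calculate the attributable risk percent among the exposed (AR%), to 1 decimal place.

Reading the table with exposure as columns: a = 808 (PPI user, case), b = 1537 (PPI user, non-case), c = 104 (Non-user, case), d = 1907.
Risk in exposed = 808/2345 = 0.34456; risk in unexposed = 104/2011 = 0.05172.
RR = 0.34456/0.05172 = 6.66265
AR% = (RR − 1)/RR × 100 = (6.66265 − 1)/6.66265 × 100 = 84.9910%

85.0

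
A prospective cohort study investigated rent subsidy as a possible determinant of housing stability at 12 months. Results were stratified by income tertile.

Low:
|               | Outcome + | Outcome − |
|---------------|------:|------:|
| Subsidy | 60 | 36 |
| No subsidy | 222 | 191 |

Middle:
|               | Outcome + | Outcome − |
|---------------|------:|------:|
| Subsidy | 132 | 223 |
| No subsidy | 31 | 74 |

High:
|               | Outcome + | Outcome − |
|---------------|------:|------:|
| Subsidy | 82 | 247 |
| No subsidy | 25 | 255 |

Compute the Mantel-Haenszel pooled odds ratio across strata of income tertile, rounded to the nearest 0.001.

1.911

OR_MH = Σ(aᵢdᵢ/nᵢ) / Σ(bᵢcᵢ/nᵢ), where nᵢ is the stratum total.
Stratum 1 (Low): n = 509; a·d/n = 60·191/509 = 22.5147; b·c/n = 36·222/509 = 15.7014
Stratum 2 (Middle): n = 460; a·d/n = 132·74/460 = 21.2348; b·c/n = 223·31/460 = 15.0283
Stratum 3 (High): n = 609; a·d/n = 82·255/609 = 34.3350; b·c/n = 247·25/609 = 10.1396
OR_MH = (22.5147 + 21.2348 + 34.3350) / (15.7014 + 15.0283 + 10.1396) = 78.0845 / 40.8692 = 1.91059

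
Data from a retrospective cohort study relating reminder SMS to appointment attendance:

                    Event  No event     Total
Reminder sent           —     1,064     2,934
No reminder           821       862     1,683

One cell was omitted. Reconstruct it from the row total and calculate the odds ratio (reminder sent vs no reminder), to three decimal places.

The missing cell is in the exposed row: 2934 − 1064 = 1870.
So a = 1870, b = 1064, c = 821, d = 862.
OR = (a·d)/(b·c) = (1870 × 862) / (1064 × 821) = 1611940 / 873544 = 1.84529

1.845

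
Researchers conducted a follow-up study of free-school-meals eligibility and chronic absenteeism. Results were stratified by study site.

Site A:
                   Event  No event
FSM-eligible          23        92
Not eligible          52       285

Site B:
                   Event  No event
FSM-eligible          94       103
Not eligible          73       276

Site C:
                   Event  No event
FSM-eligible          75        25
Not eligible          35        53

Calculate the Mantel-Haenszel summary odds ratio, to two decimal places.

OR_MH = Σ(aᵢdᵢ/nᵢ) / Σ(bᵢcᵢ/nᵢ), where nᵢ is the stratum total.
Stratum 1 (Site A): n = 452; a·d/n = 23·285/452 = 14.5022; b·c/n = 92·52/452 = 10.5841
Stratum 2 (Site B): n = 546; a·d/n = 94·276/546 = 47.5165; b·c/n = 103·73/546 = 13.7711
Stratum 3 (Site C): n = 188; a·d/n = 75·53/188 = 21.1436; b·c/n = 25·35/188 = 4.6543
OR_MH = (14.5022 + 47.5165 + 21.1436) / (10.5841 + 13.7711 + 4.6543) = 83.1623 / 29.0094 = 2.86674

2.87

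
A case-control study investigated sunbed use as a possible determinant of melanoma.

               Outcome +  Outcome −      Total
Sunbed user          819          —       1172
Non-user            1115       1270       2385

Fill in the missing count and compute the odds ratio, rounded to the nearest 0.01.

The missing cell is in the exposed row: 1172 − 819 = 353.
So a = 819, b = 353, c = 1115, d = 1270.
OR = (a·d)/(b·c) = (819 × 1270) / (353 × 1115) = 1040130 / 393595 = 2.64264

2.64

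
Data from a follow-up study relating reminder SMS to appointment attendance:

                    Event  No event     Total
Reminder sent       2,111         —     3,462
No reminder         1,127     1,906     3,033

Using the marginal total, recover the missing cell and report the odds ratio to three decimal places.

2.643

The missing cell is in the exposed row: 3462 − 2111 = 1351.
So a = 2111, b = 1351, c = 1127, d = 1906.
OR = (a·d)/(b·c) = (2111 × 1906) / (1351 × 1127) = 4023566 / 1522577 = 2.64260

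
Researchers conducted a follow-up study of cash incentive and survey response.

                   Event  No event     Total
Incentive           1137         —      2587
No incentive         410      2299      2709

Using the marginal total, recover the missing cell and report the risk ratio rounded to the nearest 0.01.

The missing cell is in the exposed row: 2587 − 1137 = 1450.
So a = 1137, b = 1450, c = 410, d = 2299.
RR = [a/(a+b)] / [c/(c+d)] = (1137/2587) / (410/2709) = 0.43951/0.15135 = 2.90395

2.90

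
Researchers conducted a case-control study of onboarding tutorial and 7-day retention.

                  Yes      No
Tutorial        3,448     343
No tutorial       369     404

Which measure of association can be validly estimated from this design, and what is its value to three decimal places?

Cells: a = 3448, b = 343, c = 369, d = 404.
This is a case-control study: participants were sampled on outcome status, so risks in the source population cannot be estimated directly — relative risk is not valid here. The odds ratio is the appropriate measure.
OR = (a·d)/(b·c) = (3448 × 404) / (343 × 369) = 1392992 / 126567 = 11.00597

11.006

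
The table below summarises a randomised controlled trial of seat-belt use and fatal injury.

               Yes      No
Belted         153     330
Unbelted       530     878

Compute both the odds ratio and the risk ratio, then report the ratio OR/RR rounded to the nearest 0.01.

0.91

Cells: a = 153, b = 330, c = 530, d = 878.
OR = (153·878)/(330·530) = 134334/174900 = 0.76806
Risk in exposed = 153/483 = 0.31677; risk in unexposed = 530/1408 = 0.37642; RR = 0.84153
OR/RR = 0.76806 / 0.84153 = 0.91269
The outcome is not rare, so the OR lies further from 1 than the RR.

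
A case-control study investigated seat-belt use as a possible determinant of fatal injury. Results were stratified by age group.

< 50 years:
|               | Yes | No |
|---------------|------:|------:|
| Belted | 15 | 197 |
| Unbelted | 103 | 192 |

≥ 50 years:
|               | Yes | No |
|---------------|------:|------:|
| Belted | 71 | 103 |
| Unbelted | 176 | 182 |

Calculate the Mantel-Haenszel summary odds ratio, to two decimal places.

0.40

OR_MH = Σ(aᵢdᵢ/nᵢ) / Σ(bᵢcᵢ/nᵢ), where nᵢ is the stratum total.
Stratum 1 (< 50 years): n = 507; a·d/n = 15·192/507 = 5.6805; b·c/n = 197·103/507 = 40.0217
Stratum 2 (≥ 50 years): n = 532; a·d/n = 71·182/532 = 24.2895; b·c/n = 103·176/532 = 34.0752
OR_MH = (5.6805 + 24.2895) / (40.0217 + 34.0752) = 29.9699 / 74.0969 = 0.40447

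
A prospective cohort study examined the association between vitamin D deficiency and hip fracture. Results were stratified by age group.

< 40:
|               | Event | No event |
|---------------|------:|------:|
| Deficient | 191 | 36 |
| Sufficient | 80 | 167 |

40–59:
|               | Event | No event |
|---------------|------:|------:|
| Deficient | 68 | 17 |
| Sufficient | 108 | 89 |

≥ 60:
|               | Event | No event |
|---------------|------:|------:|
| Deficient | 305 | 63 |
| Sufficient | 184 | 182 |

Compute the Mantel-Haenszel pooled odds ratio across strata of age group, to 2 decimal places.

OR_MH = Σ(aᵢdᵢ/nᵢ) / Σ(bᵢcᵢ/nᵢ), where nᵢ is the stratum total.
Stratum 1 (< 40): n = 474; a·d/n = 191·167/474 = 67.2932; b·c/n = 36·80/474 = 6.0759
Stratum 2 (40–59): n = 282; a·d/n = 68·89/282 = 21.4610; b·c/n = 17·108/282 = 6.5106
Stratum 3 (≥ 60): n = 734; a·d/n = 305·182/734 = 75.6267; b·c/n = 63·184/734 = 15.7929
OR_MH = (67.2932 + 21.4610 + 75.6267) / (6.0759 + 6.5106 + 15.7929) = 164.3809 / 28.3795 = 5.79224

5.79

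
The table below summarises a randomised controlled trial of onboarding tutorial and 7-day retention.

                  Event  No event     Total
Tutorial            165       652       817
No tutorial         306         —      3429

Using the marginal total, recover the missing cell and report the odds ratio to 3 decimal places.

2.583

The missing cell is in the unexposed row: 3429 − 306 = 3123.
So a = 165, b = 652, c = 306, d = 3123.
OR = (a·d)/(b·c) = (165 × 3123) / (652 × 306) = 515295 / 199512 = 2.58278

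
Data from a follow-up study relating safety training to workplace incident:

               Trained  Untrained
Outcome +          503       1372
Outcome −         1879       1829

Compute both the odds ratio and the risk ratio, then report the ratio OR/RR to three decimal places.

0.724

Reading the table with exposure as columns: a = 503 (Trained, case), b = 1879 (Trained, non-case), c = 1372 (Untrained, case), d = 1829.
OR = (503·1829)/(1879·1372) = 919987/2577988 = 0.35686
Risk in exposed = 503/2382 = 0.21117; risk in unexposed = 1372/3201 = 0.42862; RR = 0.49267
OR/RR = 0.35686 / 0.49267 = 0.72434
The outcome is not rare, so the OR lies further from 1 than the RR.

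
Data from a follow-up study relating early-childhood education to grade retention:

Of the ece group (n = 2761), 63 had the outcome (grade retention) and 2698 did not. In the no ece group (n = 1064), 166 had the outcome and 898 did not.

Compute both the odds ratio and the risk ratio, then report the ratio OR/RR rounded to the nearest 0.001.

From the description: a = 63, b = 2698, c = 166, d = 898.
OR = (63·898)/(2698·166) = 56574/447868 = 0.12632
Risk in exposed = 63/2761 = 0.02282; risk in unexposed = 166/1064 = 0.15602; RR = 0.14625
OR/RR = 0.12632 / 0.14625 = 0.86369
The outcome is not rare, so the OR lies further from 1 than the RR.

0.864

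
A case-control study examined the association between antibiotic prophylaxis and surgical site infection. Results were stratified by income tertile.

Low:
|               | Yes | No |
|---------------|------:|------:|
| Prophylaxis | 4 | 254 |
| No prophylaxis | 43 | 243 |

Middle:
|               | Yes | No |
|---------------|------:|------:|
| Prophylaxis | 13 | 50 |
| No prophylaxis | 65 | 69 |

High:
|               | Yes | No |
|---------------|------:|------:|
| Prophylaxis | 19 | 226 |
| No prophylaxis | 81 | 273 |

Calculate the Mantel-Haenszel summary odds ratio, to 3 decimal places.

OR_MH = Σ(aᵢdᵢ/nᵢ) / Σ(bᵢcᵢ/nᵢ), where nᵢ is the stratum total.
Stratum 1 (Low): n = 544; a·d/n = 4·243/544 = 1.7868; b·c/n = 254·43/544 = 20.0772
Stratum 2 (Middle): n = 197; a·d/n = 13·69/197 = 4.5533; b·c/n = 50·65/197 = 16.4975
Stratum 3 (High): n = 599; a·d/n = 19·273/599 = 8.6594; b·c/n = 226·81/599 = 30.5609
OR_MH = (1.7868 + 4.5533 + 8.6594) / (20.0772 + 16.4975 + 30.5609) = 14.9995 / 67.1356 = 0.22342

0.223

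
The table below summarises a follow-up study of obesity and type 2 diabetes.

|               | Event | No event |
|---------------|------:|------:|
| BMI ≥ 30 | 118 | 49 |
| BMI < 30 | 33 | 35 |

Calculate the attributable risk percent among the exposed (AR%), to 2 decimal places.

Cells: a = 118, b = 49, c = 33, d = 35.
Risk in exposed = 118/167 = 0.70659; risk in unexposed = 33/68 = 0.48529.
RR = 0.70659/0.48529 = 1.45600
AR% = (RR − 1)/RR × 100 = (1.45600 − 1)/1.45600 × 100 = 31.3185%

31.32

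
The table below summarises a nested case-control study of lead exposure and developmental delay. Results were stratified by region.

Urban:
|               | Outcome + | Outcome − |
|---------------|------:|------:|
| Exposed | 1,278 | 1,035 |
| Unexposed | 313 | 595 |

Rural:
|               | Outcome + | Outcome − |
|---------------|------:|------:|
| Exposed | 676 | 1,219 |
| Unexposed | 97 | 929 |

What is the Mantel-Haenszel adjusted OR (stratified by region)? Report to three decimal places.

OR_MH = Σ(aᵢdᵢ/nᵢ) / Σ(bᵢcᵢ/nᵢ), where nᵢ is the stratum total.
Stratum 1 (Urban): n = 3221; a·d/n = 1278·595/3221 = 236.0789; b·c/n = 1035·313/3221 = 100.5759
Stratum 2 (Rural): n = 2921; a·d/n = 676·929/2921 = 214.9962; b·c/n = 1219·97/2921 = 40.4803
OR_MH = (236.0789 + 214.9962) / (100.5759 + 40.4803) = 451.0751 / 141.0562 = 3.19784

3.198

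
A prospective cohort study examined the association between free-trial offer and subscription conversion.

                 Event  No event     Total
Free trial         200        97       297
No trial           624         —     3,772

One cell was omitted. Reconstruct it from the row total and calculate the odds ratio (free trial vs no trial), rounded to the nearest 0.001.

10.402

The missing cell is in the unexposed row: 3772 − 624 = 3148.
So a = 200, b = 97, c = 624, d = 3148.
OR = (a·d)/(b·c) = (200 × 3148) / (97 × 624) = 629600 / 60528 = 10.40180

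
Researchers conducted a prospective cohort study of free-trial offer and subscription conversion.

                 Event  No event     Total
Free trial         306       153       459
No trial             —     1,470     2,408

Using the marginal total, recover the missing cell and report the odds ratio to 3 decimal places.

The missing cell is in the unexposed row: 2408 − 1470 = 938.
So a = 306, b = 153, c = 938, d = 1470.
OR = (a·d)/(b·c) = (306 × 1470) / (153 × 938) = 449820 / 143514 = 3.13433

3.134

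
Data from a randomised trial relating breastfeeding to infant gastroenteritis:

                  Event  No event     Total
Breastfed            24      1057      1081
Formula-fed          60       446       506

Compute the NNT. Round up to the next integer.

Risk in treated group = 24/1081 = 0.02220; risk in control = 60/506 = 0.11858.
Absolute risk reduction = 0.11858 − 0.02220 = 0.09638
NNT = 1 / ARR = 1 / 0.09638 = 10.376 → round up → 11

11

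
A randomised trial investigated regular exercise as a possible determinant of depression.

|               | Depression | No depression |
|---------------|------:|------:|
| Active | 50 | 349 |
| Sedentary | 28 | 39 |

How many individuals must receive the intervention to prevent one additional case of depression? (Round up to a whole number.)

Risk in treated group = 50/399 = 0.12531; risk in control = 28/67 = 0.41791.
Absolute risk reduction = 0.41791 − 0.12531 = 0.29260
NNT = 1 / ARR = 1 / 0.29260 = 3.418 → round up → 4

4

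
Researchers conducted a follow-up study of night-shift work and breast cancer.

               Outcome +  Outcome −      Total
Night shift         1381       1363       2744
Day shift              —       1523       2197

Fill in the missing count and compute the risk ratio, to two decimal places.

The missing cell is in the unexposed row: 2197 − 1523 = 674.
So a = 1381, b = 1363, c = 674, d = 1523.
RR = [a/(a+b)] / [c/(c+d)] = (1381/2744) / (674/2197) = 0.50328/0.30678 = 1.64051

1.64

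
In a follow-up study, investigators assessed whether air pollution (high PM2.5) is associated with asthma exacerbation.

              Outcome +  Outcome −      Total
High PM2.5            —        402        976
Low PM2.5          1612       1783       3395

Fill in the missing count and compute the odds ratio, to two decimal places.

The missing cell is in the exposed row: 976 − 402 = 574.
So a = 574, b = 402, c = 1612, d = 1783.
OR = (a·d)/(b·c) = (574 × 1783) / (402 × 1612) = 1023442 / 648024 = 1.57933

1.58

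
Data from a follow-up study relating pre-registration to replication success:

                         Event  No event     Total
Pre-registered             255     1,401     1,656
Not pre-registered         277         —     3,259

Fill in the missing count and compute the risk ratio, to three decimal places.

1.812

The missing cell is in the unexposed row: 3259 − 277 = 2982.
So a = 255, b = 1401, c = 277, d = 2982.
RR = [a/(a+b)] / [c/(c+d)] = (255/1656) / (277/3259) = 0.15399/0.08500 = 1.81169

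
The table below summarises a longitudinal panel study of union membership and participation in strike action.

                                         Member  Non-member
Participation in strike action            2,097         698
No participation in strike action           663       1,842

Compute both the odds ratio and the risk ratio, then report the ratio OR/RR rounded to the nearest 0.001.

3.019

Reading the table with exposure as columns: a = 2097 (Member, case), b = 663 (Member, non-case), c = 698 (Non-member, case), d = 1842.
OR = (2097·1842)/(663·698) = 3862674/462774 = 8.34678
Risk in exposed = 2097/2760 = 0.75978; risk in unexposed = 698/2540 = 0.27480; RR = 2.76482
OR/RR = 8.34678 / 2.76482 = 3.01892
The outcome is not rare, so the OR lies further from 1 than the RR.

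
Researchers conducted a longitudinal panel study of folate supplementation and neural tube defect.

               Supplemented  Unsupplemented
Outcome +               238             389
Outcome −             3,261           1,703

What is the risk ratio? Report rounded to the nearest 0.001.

Reading the table with exposure as columns: a = 238 (Supplemented, case), b = 3261 (Supplemented, non-case), c = 389 (Unsupplemented, case), d = 1703.
Risk in exposed = 238/3499 = 0.06802; risk in unexposed = 389/2092 = 0.18595.
RR = 0.06802 / 0.18595 = 0.36580
The risk is 63% lower among the exposed than among the unexposed.

0.366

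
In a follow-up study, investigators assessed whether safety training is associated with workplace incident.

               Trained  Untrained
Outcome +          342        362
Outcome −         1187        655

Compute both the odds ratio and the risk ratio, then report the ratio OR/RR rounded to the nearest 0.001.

Reading the table with exposure as columns: a = 342 (Trained, case), b = 1187 (Trained, non-case), c = 362 (Untrained, case), d = 655.
OR = (342·655)/(1187·362) = 224010/429694 = 0.52132
Risk in exposed = 342/1529 = 0.22368; risk in unexposed = 362/1017 = 0.35595; RR = 0.62839
OR/RR = 0.52132 / 0.62839 = 0.82962
The outcome is not rare, so the OR lies further from 1 than the RR.

0.830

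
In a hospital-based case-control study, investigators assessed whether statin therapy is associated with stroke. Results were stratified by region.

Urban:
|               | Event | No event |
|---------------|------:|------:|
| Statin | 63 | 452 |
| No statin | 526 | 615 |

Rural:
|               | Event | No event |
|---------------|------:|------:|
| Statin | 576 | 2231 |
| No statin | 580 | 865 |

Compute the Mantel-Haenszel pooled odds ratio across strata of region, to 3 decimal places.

0.314

OR_MH = Σ(aᵢdᵢ/nᵢ) / Σ(bᵢcᵢ/nᵢ), where nᵢ is the stratum total.
Stratum 1 (Urban): n = 1656; a·d/n = 63·615/1656 = 23.3967; b·c/n = 452·526/1656 = 143.5700
Stratum 2 (Rural): n = 4252; a·d/n = 576·865/4252 = 117.1778; b·c/n = 2231·580/4252 = 304.3227
OR_MH = (23.3967 + 117.1778) / (143.5700 + 304.3227) = 140.5745 / 447.8927 = 0.31386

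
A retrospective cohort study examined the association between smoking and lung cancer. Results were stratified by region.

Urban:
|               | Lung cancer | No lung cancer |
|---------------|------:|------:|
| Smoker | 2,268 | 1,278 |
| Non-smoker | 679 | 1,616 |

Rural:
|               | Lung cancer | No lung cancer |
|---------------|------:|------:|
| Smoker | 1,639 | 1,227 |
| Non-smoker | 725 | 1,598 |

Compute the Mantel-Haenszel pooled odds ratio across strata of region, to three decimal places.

3.538

OR_MH = Σ(aᵢdᵢ/nᵢ) / Σ(bᵢcᵢ/nᵢ), where nᵢ is the stratum total.
Stratum 1 (Urban): n = 5841; a·d/n = 2268·1616/5841 = 627.4761; b·c/n = 1278·679/5841 = 148.5639
Stratum 2 (Rural): n = 5189; a·d/n = 1639·1598/5189 = 504.7450; b·c/n = 1227·725/5189 = 171.4348
OR_MH = (627.4761 + 504.7450) / (148.5639 + 171.4348) = 1132.2212 / 319.9987 = 3.53821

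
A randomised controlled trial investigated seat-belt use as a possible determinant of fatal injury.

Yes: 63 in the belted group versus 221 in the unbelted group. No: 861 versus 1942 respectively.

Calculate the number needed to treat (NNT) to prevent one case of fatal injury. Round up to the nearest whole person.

Risk in treated group = 63/924 = 0.06818; risk in control = 221/2163 = 0.10217.
Absolute risk reduction = 0.10217 − 0.06818 = 0.03399
NNT = 1 / ARR = 1 / 0.03399 = 29.419 → round up → 30

30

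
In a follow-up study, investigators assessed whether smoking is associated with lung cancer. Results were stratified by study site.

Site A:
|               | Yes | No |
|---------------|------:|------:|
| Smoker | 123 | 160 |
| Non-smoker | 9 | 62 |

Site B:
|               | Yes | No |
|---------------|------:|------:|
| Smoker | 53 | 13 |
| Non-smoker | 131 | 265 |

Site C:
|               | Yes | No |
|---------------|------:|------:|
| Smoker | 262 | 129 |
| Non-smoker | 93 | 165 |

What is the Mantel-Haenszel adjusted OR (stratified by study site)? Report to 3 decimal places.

OR_MH = Σ(aᵢdᵢ/nᵢ) / Σ(bᵢcᵢ/nᵢ), where nᵢ is the stratum total.
Stratum 1 (Site A): n = 354; a·d/n = 123·62/354 = 21.5424; b·c/n = 160·9/354 = 4.0678
Stratum 2 (Site B): n = 462; a·d/n = 53·265/462 = 30.4004; b·c/n = 13·131/462 = 3.6861
Stratum 3 (Site C): n = 649; a·d/n = 262·165/649 = 66.6102; b·c/n = 129·93/649 = 18.4854
OR_MH = (21.5424 + 30.4004 + 66.6102) / (4.0678 + 3.6861 + 18.4854) = 118.5530 / 26.2393 = 4.51814

4.518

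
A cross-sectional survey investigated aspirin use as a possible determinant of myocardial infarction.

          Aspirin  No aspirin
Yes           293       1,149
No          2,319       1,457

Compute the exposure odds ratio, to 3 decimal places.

Reading the table with exposure as columns: a = 293 (Aspirin, case), b = 2319 (Aspirin, non-case), c = 1149 (No aspirin, case), d = 1457.
OR = (a·d)/(b·c) = (293 × 1457) / (2319 × 1149) = 426901 / 2664531 = 0.16022
Exposure is associated with lower odds of myocardial infarction (OR = 0.16 < 1).

0.160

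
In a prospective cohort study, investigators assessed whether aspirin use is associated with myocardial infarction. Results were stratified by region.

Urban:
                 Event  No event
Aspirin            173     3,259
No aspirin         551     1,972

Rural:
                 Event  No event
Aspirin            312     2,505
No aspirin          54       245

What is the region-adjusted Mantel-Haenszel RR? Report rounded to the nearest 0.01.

RR_MH = Σ(aᵢ·n₀ᵢ/nᵢ) / Σ(cᵢ·n₁ᵢ/nᵢ), with n₁ᵢ = aᵢ+bᵢ (exposed), n₀ᵢ = cᵢ+dᵢ (unexposed), nᵢ = n₁ᵢ+n₀ᵢ.
Stratum 1 (Urban): n₁ = 3432, n₀ = 2523, n = 5955; a·n₀/n = 173·2523/5955 = 73.2962; c·n₁/n = 551·3432/5955 = 317.5537
Stratum 2 (Rural): n₁ = 2817, n₀ = 299, n = 3116; a·n₀/n = 312·299/3116 = 29.9384; c·n₁/n = 54·2817/3116 = 48.8184
RR_MH = (73.2962 + 29.9384) / (317.5537 + 48.8184) = 103.2346 / 366.3720 = 0.28178

0.28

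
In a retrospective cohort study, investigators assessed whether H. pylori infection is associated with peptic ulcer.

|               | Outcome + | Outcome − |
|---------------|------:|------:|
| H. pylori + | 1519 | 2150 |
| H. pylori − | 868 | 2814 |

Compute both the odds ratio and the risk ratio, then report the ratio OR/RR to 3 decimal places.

Cells: a = 1519, b = 2150, c = 868, d = 2814.
OR = (1519·2814)/(2150·868) = 4274466/1866200 = 2.29047
Risk in exposed = 1519/3669 = 0.41401; risk in unexposed = 868/3682 = 0.23574; RR = 1.75620
OR/RR = 2.29047 / 1.75620 = 1.30422
The outcome is not rare, so the OR lies further from 1 than the RR.

1.304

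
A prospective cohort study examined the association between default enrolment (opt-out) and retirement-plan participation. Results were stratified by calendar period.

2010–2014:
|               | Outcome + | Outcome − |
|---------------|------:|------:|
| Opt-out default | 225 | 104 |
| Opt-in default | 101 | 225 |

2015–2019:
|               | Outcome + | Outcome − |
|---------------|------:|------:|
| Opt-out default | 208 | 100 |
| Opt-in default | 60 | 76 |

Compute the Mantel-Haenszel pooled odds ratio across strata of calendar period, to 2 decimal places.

OR_MH = Σ(aᵢdᵢ/nᵢ) / Σ(bᵢcᵢ/nᵢ), where nᵢ is the stratum total.
Stratum 1 (2010–2014): n = 655; a·d/n = 225·225/655 = 77.2901; b·c/n = 104·101/655 = 16.0366
Stratum 2 (2015–2019): n = 444; a·d/n = 208·76/444 = 35.6036; b·c/n = 100·60/444 = 13.5135
OR_MH = (77.2901 + 35.6036) / (16.0366 + 13.5135) = 112.8937 / 29.5502 = 3.82041

3.82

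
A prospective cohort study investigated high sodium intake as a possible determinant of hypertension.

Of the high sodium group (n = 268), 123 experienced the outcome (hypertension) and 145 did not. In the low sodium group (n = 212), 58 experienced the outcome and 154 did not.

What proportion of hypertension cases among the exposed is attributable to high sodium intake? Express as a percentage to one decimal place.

40.4

From the description: a = 123, b = 145, c = 58, d = 154.
Risk in exposed = 123/268 = 0.45896; risk in unexposed = 58/212 = 0.27358.
RR = 0.45896/0.27358 = 1.67756
AR% = (RR − 1)/RR × 100 = (1.67756 − 1)/1.67756 × 100 = 40.3896%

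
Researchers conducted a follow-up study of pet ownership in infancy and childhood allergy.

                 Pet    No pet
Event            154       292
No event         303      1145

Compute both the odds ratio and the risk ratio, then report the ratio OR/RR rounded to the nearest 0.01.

1.20

Reading the table with exposure as columns: a = 154 (Pet, case), b = 303 (Pet, non-case), c = 292 (No pet, case), d = 1145.
OR = (154·1145)/(303·292) = 176330/88476 = 1.99297
Risk in exposed = 154/457 = 0.33698; risk in unexposed = 292/1437 = 0.20320; RR = 1.65836
OR/RR = 1.99297 / 1.65836 = 1.20177
The outcome is not rare, so the OR lies further from 1 than the RR.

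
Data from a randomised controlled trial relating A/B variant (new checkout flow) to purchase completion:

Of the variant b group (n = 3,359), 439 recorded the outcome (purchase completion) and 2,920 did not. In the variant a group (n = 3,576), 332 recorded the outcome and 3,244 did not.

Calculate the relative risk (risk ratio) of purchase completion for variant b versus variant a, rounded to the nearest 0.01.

1.41

From the description: a = 439, b = 2920, c = 332, d = 3244.
Risk in exposed = 439/3359 = 0.13069; risk in unexposed = 332/3576 = 0.09284.
RR = 0.13069 / 0.09284 = 1.40771
The risk among the exposed is 1.41 times that among the unexposed.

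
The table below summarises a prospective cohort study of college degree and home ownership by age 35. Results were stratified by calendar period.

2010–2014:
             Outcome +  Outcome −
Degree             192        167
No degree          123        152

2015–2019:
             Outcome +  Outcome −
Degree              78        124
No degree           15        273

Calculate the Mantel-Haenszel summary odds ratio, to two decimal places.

2.47

OR_MH = Σ(aᵢdᵢ/nᵢ) / Σ(bᵢcᵢ/nᵢ), where nᵢ is the stratum total.
Stratum 1 (2010–2014): n = 634; a·d/n = 192·152/634 = 46.0315; b·c/n = 167·123/634 = 32.3991
Stratum 2 (2015–2019): n = 490; a·d/n = 78·273/490 = 43.4571; b·c/n = 124·15/490 = 3.7959
OR_MH = (46.0315 + 43.4571) / (32.3991 + 3.7959) = 89.4887 / 36.1950 = 2.47241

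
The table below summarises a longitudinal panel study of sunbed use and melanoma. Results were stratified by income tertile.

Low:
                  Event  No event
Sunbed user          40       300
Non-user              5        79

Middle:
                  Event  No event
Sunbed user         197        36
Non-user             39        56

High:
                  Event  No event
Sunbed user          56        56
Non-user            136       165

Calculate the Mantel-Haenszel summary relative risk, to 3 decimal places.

RR_MH = Σ(aᵢ·n₀ᵢ/nᵢ) / Σ(cᵢ·n₁ᵢ/nᵢ), with n₁ᵢ = aᵢ+bᵢ (exposed), n₀ᵢ = cᵢ+dᵢ (unexposed), nᵢ = n₁ᵢ+n₀ᵢ.
Stratum 1 (Low): n₁ = 340, n₀ = 84, n = 424; a·n₀/n = 40·84/424 = 7.9245; c·n₁/n = 5·340/424 = 4.0094
Stratum 2 (Middle): n₁ = 233, n₀ = 95, n = 328; a·n₀/n = 197·95/328 = 57.0579; c·n₁/n = 39·233/328 = 27.7043
Stratum 3 (High): n₁ = 112, n₀ = 301, n = 413; a·n₀/n = 56·301/413 = 40.8136; c·n₁/n = 136·112/413 = 36.8814
RR_MH = (7.9245 + 57.0579 + 40.8136) / (4.0094 + 27.7043 + 36.8814) = 105.7960 / 68.5951 = 1.54233

1.542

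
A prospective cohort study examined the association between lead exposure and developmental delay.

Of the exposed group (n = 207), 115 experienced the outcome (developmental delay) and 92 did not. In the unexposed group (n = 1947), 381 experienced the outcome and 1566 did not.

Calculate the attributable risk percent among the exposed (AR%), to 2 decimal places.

64.78

From the description: a = 115, b = 92, c = 381, d = 1566.
Risk in exposed = 115/207 = 0.55556; risk in unexposed = 381/1947 = 0.19569.
RR = 0.55556/0.19569 = 2.83902
AR% = (RR − 1)/RR × 100 = (2.83902 − 1)/2.83902 × 100 = 64.7766%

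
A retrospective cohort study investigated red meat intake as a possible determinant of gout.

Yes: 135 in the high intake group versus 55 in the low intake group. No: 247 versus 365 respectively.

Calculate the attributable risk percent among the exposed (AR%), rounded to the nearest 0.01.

62.95

From the description: a = 135, b = 247, c = 55, d = 365.
Risk in exposed = 135/382 = 0.35340; risk in unexposed = 55/420 = 0.13095.
RR = 0.35340/0.13095 = 2.69871
AR% = (RR − 1)/RR × 100 = (2.69871 − 1)/2.69871 × 100 = 62.9453%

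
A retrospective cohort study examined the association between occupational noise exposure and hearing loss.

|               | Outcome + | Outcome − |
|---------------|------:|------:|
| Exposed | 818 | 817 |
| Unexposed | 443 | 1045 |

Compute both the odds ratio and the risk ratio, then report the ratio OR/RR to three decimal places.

1.405

Cells: a = 818, b = 817, c = 443, d = 1045.
OR = (818·1045)/(817·443) = 854810/361931 = 2.36180
Risk in exposed = 818/1635 = 0.50031; risk in unexposed = 443/1488 = 0.29772; RR = 1.68049
OR/RR = 2.36180 / 1.68049 = 1.40543
The outcome is not rare, so the OR lies further from 1 than the RR.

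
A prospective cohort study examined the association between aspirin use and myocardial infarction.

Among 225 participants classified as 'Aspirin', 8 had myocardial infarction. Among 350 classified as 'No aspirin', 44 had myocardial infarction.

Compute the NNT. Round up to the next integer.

12

Risk in treated group = 8/225 = 0.03556; risk in control = 44/350 = 0.12571.
Absolute risk reduction = 0.12571 − 0.03556 = 0.09016
NNT = 1 / ARR = 1 / 0.09016 = 11.092 → round up → 12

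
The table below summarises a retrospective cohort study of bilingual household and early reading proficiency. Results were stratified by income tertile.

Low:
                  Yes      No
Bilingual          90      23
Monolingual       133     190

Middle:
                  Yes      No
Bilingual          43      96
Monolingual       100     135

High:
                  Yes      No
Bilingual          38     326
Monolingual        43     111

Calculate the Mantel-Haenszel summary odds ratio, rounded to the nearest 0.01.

OR_MH = Σ(aᵢdᵢ/nᵢ) / Σ(bᵢcᵢ/nᵢ), where nᵢ is the stratum total.
Stratum 1 (Low): n = 436; a·d/n = 90·190/436 = 39.2202; b·c/n = 23·133/436 = 7.0161
Stratum 2 (Middle): n = 374; a·d/n = 43·135/374 = 15.5214; b·c/n = 96·100/374 = 25.6684
Stratum 3 (High): n = 518; a·d/n = 38·111/518 = 8.1429; b·c/n = 326·43/518 = 27.0618
OR_MH = (39.2202 + 15.5214 + 8.1429) / (7.0161 + 25.6684 + 27.0618) = 62.8844 / 59.7463 = 1.05252

1.05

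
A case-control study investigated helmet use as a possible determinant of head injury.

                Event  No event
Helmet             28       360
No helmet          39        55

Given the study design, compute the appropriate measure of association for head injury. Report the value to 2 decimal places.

0.11

Cells: a = 28, b = 360, c = 39, d = 55.
This is a case-control study: participants were sampled on outcome status, so risks in the source population cannot be estimated directly — relative risk is not valid here. The odds ratio is the appropriate measure.
OR = (a·d)/(b·c) = (28 × 55) / (360 × 39) = 1540 / 14040 = 0.10969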